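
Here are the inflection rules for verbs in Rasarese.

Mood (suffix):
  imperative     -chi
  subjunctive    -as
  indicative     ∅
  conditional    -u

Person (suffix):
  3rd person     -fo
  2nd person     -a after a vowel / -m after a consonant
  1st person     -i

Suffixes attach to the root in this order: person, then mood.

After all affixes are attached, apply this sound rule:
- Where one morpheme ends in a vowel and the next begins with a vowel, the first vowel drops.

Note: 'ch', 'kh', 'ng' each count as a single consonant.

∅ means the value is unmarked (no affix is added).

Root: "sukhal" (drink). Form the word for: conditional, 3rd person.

sukhalfu

Attach person 3rd person -fo → sukhalfo.
Attach mood conditional -u → sukhalfou.
Apply vowel deletion: sukhalfou → sukhalfu.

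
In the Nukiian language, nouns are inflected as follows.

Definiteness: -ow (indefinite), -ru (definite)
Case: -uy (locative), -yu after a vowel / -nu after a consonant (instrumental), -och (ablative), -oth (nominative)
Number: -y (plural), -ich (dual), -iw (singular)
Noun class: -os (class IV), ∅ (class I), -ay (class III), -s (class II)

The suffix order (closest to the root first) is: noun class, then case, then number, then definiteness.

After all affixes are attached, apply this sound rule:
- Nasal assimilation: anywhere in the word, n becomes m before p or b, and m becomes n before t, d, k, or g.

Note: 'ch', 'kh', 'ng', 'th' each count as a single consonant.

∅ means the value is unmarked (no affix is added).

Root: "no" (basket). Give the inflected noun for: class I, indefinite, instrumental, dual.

noyuichow

noun class = class I: zero marking, form stays no.
Attach case instrumental -yu (after vowel 'o') → noyu.
Attach number dual -ich → noyuich.
Attach definiteness indefinite -ow → noyuichow.
Nasal assimilation: no change.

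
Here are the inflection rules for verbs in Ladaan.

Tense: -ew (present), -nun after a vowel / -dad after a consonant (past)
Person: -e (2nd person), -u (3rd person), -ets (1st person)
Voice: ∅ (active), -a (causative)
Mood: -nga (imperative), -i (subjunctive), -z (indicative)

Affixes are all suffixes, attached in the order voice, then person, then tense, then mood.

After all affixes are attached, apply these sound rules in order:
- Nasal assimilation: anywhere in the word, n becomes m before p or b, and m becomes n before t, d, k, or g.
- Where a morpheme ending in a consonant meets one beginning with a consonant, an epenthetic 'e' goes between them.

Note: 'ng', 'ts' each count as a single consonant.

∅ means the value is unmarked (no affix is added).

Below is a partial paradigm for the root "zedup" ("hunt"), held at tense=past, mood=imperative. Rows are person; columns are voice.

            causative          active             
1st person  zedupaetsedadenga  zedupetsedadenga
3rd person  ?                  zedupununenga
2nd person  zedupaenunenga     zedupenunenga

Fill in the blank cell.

Attach voice causative -a → zedupa.
Attach person 3rd person -u → zedupau.
Attach tense past -nun (after vowel 'u') → zedupaunun.
Attach mood imperative -nga → zedupaununnga.
Nasal assimilation: no change.
Apply epenthesis: zedupaununnga → zedupaununenga.

zedupaununenga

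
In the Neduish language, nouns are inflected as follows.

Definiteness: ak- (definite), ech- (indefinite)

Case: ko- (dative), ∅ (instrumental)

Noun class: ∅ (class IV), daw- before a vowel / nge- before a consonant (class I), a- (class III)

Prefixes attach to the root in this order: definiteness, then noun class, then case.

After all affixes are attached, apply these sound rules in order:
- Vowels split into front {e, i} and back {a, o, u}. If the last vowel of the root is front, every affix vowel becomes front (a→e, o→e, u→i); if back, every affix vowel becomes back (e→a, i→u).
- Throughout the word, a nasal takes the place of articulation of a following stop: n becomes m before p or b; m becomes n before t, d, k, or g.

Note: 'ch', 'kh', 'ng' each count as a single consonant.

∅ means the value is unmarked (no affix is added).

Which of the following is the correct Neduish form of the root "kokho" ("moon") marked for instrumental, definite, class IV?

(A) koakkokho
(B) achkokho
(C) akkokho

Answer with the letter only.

Attach definiteness definite ak- → akkokho.
noun class = class IV: zero marking, form stays akkokho.
case = instrumental: zero marking, form stays akkokho.
Vowel harmony: no change.
Nasal assimilation: no change.
So the correct form is akkokho, option (C).
(B) achkokho is wrong: it uses indefinite instead of definite for definiteness.
(A) koakkokho is wrong: it uses dative instead of instrumental for case.

C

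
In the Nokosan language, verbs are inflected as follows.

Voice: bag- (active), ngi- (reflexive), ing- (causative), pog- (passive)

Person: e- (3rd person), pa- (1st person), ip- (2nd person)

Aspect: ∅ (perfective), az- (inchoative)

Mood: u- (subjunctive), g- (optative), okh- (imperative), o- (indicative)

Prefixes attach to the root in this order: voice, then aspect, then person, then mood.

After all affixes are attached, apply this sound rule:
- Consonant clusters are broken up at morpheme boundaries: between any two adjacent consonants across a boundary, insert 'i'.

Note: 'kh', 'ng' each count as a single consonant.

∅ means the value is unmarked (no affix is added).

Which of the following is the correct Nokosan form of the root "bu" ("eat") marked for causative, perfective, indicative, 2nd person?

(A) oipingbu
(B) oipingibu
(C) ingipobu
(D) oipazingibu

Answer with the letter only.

B

Attach voice causative ing- → ingbu.
aspect = perfective: zero marking, form stays ingbu.
Attach person 2nd person ip- → ipingbu.
Attach mood indicative o- → oipingbu.
Apply epenthesis: oipingbu → oipingibu.
So the correct form is oipingibu, option (B).
(D) oipazingibu is wrong: it uses inchoative instead of perfective for aspect.
(A) oipingbu is wrong: it fails to apply the sound rule(s).
(C) ingipobu is wrong: it has the affixes in the wrong order.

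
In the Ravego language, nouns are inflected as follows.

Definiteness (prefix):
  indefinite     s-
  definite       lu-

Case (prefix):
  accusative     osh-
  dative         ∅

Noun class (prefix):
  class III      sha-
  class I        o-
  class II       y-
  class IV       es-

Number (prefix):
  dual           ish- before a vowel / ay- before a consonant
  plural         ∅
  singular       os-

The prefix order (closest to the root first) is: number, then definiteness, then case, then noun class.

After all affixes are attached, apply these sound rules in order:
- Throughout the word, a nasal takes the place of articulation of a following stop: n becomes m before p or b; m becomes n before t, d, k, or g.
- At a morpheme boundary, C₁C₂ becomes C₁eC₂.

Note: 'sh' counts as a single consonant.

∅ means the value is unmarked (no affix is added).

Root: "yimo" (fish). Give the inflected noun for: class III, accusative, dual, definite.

shaosheluayeyimo

Attach number dual ay- (before consonant 'y') → ayyimo.
Attach definiteness definite lu- → luayyimo.
Attach case accusative osh- → oshluayyimo.
Attach noun class class III sha- → shaoshluayyimo.
Nasal assimilation: no change.
Apply epenthesis: shaoshluayyimo → shaosheluayeyimo.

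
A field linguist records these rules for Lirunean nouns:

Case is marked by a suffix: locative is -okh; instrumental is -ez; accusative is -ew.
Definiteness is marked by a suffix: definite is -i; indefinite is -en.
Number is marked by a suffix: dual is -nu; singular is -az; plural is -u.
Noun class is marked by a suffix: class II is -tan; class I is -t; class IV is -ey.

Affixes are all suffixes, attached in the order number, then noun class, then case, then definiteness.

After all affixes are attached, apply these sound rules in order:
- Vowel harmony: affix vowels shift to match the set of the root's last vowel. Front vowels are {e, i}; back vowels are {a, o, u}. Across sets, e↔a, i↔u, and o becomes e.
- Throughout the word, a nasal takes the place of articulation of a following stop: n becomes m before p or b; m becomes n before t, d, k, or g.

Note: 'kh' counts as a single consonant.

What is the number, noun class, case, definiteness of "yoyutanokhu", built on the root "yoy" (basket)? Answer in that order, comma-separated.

Segment: yoy-u-tan-okh-i.
number: -u → plural.
noun class: -tan → class II.
case: -okh → locative.
definiteness: -i → definite.

plural, class II, locative, definite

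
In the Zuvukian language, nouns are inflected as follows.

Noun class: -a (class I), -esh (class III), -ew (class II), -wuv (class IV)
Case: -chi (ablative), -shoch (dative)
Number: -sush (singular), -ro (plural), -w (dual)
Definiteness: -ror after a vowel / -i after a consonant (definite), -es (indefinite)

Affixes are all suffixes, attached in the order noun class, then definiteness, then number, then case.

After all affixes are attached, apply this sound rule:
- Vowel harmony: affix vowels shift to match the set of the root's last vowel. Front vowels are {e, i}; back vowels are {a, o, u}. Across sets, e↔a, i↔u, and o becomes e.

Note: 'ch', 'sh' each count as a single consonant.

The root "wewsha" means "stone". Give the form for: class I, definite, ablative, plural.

wewshaarorrochu

Attach noun class class I -a → wewshaa.
Attach definiteness definite -ror (after vowel 'a') → wewshaaror.
Attach number plural -ro → wewshaarorro.
Attach case ablative -chi → wewshaarorrochi.
Apply vowel harmony: wewshaarorrochi → wewshaarorrochu.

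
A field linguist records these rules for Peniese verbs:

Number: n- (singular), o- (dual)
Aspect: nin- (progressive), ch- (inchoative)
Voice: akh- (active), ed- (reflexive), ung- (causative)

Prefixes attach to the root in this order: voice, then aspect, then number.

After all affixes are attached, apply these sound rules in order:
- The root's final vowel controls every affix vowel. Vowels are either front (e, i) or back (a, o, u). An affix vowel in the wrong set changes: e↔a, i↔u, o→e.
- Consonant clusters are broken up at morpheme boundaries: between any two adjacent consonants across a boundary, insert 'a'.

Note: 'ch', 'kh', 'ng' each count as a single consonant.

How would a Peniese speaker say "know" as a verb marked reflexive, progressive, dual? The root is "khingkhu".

Attach voice reflexive ed- → edkhingkhu.
Attach aspect progressive nin- → ninedkhingkhu.
Attach number dual o- → oninedkhingkhu.
Apply vowel harmony: oninedkhingkhu → onunadkhingkhu.
Apply epenthesis: onunadkhingkhu → onunadakhingkhu.

onunadakhingkhu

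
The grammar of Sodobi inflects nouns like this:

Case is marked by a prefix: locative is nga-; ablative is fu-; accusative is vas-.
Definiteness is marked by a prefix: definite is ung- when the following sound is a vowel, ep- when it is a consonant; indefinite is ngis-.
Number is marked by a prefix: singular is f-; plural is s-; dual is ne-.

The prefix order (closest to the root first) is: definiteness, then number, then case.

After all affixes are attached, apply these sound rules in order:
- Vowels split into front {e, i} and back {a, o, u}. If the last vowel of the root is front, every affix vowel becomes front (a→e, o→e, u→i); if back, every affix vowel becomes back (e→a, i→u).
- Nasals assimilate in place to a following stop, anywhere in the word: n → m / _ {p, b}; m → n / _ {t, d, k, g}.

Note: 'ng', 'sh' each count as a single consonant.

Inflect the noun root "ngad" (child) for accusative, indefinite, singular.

Attach definiteness indefinite ngis- → ngisngad.
Attach number singular f- → fngisngad.
Attach case accusative vas- → vasfngisngad.
Apply vowel harmony: vasfngisngad → vasfngusngad.
Nasal assimilation: no change.

vasfngusngad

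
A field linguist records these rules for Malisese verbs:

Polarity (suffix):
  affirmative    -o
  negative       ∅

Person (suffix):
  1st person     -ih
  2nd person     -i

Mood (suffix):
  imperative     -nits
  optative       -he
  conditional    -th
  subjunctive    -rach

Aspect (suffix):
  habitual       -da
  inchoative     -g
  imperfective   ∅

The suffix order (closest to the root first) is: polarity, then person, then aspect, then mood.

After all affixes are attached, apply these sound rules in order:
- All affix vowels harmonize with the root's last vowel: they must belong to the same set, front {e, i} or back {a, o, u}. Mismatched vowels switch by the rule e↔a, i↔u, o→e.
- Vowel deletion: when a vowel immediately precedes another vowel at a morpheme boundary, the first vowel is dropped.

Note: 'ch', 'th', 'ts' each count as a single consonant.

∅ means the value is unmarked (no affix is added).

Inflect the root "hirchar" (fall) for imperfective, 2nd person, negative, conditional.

polarity = negative: zero marking, form stays hirchar.
Attach person 2nd person -i → hirchari.
aspect = imperfective: zero marking, form stays hirchari.
Attach mood conditional -th → hircharith.
Apply vowel harmony: hircharith → hircharuth.
Vowel deletion: no change.

hircharuth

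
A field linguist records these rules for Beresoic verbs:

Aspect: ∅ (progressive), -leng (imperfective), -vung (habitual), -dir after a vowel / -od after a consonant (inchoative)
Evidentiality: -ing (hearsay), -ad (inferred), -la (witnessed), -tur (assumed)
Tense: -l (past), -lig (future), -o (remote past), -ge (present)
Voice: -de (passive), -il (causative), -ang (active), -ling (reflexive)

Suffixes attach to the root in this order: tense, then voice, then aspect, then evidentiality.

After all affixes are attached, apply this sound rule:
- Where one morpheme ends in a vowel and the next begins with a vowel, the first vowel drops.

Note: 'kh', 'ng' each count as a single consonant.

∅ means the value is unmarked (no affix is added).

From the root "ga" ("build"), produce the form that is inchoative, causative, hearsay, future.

galigiloding

Attach tense future -lig → galig.
Attach voice causative -il → galigil.
Attach aspect inchoative -od (after consonant 'l') → galigilod.
Attach evidentiality hearsay -ing → galigiloding.
Vowel deletion: no change.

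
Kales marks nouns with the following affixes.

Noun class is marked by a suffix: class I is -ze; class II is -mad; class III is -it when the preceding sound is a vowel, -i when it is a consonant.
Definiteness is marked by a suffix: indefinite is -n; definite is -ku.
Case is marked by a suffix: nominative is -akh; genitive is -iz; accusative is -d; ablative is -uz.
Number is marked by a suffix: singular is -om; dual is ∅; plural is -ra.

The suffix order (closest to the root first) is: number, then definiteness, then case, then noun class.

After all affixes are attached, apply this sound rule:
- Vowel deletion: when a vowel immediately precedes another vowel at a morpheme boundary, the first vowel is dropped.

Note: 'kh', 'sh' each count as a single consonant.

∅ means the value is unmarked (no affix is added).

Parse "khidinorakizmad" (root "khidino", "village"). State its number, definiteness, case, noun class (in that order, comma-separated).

Segment: khidino-ra-ku-iz-mad.
number: -ra → plural.
definiteness: -ku → definite.
case: -iz → genitive.
noun class: -mad → class II.

plural, definite, genitive, class II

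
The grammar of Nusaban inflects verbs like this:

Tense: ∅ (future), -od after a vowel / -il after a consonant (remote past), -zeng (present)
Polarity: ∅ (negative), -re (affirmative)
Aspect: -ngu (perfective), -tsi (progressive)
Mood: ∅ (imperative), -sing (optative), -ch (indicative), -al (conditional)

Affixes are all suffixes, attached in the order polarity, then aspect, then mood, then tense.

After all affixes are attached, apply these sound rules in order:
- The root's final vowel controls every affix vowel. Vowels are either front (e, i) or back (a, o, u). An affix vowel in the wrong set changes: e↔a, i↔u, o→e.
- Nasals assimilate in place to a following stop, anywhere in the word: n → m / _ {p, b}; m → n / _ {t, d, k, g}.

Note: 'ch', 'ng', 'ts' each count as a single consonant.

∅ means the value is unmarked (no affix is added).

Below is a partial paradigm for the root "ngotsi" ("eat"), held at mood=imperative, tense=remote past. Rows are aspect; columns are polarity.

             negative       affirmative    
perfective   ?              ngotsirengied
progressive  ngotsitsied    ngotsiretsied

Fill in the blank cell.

polarity = negative: zero marking, form stays ngotsi.
Attach aspect perfective -ngu → ngotsingu.
mood = imperative: zero marking, form stays ngotsingu.
Attach tense remote past -od (after vowel 'u') → ngotsinguod.
Apply vowel harmony: ngotsinguod → ngotsingied.
Nasal assimilation: no change.

ngotsingied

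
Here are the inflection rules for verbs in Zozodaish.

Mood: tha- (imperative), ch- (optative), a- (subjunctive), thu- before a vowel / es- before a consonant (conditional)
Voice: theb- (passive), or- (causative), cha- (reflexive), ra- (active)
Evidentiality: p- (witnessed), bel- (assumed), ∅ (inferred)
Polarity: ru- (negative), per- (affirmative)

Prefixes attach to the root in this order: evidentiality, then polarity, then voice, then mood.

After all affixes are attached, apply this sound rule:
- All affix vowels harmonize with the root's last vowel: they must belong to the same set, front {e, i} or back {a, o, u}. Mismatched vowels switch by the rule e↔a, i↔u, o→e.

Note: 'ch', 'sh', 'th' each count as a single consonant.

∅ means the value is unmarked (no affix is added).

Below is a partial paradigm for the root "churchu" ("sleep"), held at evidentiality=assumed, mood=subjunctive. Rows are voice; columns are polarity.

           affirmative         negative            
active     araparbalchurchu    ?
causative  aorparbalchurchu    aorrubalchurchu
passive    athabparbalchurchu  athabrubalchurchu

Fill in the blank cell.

Attach evidentiality assumed bel- → belchurchu.
Attach polarity negative ru- → rubelchurchu.
Attach voice active ra- → rarubelchurchu.
Attach mood subjunctive a- → ararubelchurchu.
Apply vowel harmony: ararubelchurchu → ararubalchurchu.

ararubalchurchu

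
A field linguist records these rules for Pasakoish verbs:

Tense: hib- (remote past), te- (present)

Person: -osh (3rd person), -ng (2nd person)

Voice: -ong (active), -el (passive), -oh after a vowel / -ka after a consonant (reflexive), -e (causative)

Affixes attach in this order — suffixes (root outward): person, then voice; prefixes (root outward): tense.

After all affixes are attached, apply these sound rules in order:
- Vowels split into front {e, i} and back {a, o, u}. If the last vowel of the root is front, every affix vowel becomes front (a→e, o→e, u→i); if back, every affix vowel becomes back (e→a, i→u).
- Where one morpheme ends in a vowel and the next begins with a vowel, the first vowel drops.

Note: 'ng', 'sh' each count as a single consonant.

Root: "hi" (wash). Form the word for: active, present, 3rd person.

Attach tense present te- → tehi.
Attach person 3rd person -osh → tehiosh.
Attach voice active -ong → tehioshong.
Apply vowel harmony: tehioshong → tehiesheng.
Apply vowel deletion: tehiesheng → tehesheng.

tehesheng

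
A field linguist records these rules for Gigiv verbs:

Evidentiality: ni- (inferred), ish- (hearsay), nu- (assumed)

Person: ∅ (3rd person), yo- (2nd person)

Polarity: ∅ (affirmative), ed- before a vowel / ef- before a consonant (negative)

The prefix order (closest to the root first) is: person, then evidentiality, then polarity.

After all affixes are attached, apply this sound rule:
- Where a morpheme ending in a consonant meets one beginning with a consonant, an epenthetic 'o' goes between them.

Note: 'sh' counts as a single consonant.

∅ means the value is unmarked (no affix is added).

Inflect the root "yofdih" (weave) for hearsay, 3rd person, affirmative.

ishoyofdih

person = 3rd person: zero marking, form stays yofdih.
Attach evidentiality hearsay ish- → ishyofdih.
polarity = affirmative: zero marking, form stays ishyofdih.
Apply epenthesis: ishyofdih → ishoyofdih.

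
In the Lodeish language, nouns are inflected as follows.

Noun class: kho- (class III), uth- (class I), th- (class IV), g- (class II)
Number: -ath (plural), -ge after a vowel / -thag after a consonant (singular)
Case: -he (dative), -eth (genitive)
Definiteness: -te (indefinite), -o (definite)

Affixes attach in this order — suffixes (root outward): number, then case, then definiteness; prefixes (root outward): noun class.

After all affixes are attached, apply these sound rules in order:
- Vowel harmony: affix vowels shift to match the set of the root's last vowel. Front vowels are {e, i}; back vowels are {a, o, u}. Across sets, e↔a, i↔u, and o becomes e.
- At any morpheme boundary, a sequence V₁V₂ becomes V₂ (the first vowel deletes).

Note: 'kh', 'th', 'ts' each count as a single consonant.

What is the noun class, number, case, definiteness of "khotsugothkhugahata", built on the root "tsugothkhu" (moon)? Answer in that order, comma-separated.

class III, singular, dative, indefinite

Segment: kho-tsugothkhu-ge-he-te.
noun class: kho- → class III.
number: -ge/thag → singular.
case: -he → dative.
definiteness: -te → indefinite.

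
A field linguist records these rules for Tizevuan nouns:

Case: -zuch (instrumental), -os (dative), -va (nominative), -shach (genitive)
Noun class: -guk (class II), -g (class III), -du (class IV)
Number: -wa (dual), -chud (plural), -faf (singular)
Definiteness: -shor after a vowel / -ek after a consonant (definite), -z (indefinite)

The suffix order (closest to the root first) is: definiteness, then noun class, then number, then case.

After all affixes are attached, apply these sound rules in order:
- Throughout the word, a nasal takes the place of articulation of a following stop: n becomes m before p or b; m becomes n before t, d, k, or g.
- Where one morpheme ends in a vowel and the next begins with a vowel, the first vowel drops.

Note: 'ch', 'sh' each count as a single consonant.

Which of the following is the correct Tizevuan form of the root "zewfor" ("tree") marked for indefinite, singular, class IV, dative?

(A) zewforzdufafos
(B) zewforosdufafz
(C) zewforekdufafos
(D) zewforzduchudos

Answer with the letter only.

A

Attach definiteness indefinite -z → zewforz.
Attach noun class class IV -du → zewforzdu.
Attach number singular -faf → zewforzdufaf.
Attach case dative -os → zewforzdufafos.
Nasal assimilation: no change.
Vowel deletion: no change.
So the correct form is zewforzdufafos, option (A).
(C) zewforekdufafos is wrong: it uses definite instead of indefinite for definiteness.
(D) zewforzduchudos is wrong: it uses plural instead of singular for number.
(B) zewforosdufafz is wrong: it has the affixes in the wrong order.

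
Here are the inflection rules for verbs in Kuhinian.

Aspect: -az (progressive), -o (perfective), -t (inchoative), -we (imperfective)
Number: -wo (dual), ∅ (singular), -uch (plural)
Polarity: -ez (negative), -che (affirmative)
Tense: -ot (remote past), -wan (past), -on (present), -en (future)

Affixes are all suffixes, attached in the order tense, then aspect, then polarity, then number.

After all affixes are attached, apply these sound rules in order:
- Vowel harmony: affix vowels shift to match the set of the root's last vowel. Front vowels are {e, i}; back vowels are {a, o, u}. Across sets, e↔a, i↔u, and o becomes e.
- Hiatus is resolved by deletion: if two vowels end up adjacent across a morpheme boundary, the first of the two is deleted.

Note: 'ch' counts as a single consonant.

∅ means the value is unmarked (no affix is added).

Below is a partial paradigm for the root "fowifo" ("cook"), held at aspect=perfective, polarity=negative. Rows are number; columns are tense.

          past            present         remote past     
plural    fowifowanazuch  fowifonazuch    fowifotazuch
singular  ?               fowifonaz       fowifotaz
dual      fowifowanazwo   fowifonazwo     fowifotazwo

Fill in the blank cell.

fowifowanaz

Attach tense past -wan → fowifowan.
Attach aspect perfective -o → fowifowano.
Attach polarity negative -ez → fowifowanoez.
number = singular: zero marking, form stays fowifowanoez.
Apply vowel harmony: fowifowanoez → fowifowanoaz.
Apply vowel deletion: fowifowanoaz → fowifowanaz.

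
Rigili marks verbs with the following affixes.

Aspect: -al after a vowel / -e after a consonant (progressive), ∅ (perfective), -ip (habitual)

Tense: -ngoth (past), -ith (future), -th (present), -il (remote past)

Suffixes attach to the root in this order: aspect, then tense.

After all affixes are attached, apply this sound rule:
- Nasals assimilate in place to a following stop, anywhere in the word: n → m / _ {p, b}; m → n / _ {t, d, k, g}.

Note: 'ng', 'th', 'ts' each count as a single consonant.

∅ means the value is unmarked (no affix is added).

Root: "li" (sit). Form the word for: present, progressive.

Attach aspect progressive -al (after vowel 'i') → lial.
Attach tense present -th → lialth.
Nasal assimilation: no change.

lialth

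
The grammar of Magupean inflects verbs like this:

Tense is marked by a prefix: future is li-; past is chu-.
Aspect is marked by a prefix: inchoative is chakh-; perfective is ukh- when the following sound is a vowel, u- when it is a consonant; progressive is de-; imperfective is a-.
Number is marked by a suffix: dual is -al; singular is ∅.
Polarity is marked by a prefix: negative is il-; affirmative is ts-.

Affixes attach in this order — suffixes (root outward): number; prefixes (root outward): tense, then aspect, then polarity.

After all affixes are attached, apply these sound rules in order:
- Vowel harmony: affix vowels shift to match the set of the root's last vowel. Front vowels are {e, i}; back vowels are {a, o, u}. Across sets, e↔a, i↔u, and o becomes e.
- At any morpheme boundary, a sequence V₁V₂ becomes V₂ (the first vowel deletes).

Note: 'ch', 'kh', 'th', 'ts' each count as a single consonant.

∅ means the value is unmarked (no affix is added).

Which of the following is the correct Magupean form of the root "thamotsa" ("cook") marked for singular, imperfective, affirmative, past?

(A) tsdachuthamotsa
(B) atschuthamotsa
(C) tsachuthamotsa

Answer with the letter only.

C

Attach tense past chu- → chuthamotsa.
number = singular: zero marking, form stays chuthamotsa.
Attach aspect imperfective a- → achuthamotsa.
Attach polarity affirmative ts- → tsachuthamotsa.
Vowel harmony: no change.
Vowel deletion: no change.
So the correct form is tsachuthamotsa, option (C).
(B) atschuthamotsa is wrong: it has the affixes in the wrong order.
(A) tsdachuthamotsa is wrong: it uses progressive instead of imperfective for aspect.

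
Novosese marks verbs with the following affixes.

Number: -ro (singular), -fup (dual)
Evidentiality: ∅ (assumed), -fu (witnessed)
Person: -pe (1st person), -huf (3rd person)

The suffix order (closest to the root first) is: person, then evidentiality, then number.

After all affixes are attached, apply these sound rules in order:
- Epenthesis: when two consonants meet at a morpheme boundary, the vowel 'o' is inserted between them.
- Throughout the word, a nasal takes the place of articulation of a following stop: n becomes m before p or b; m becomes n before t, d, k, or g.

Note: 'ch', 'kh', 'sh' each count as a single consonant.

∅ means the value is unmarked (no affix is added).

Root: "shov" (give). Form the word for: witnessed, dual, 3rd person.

Attach person 3rd person -huf → shovhuf.
Attach evidentiality witnessed -fu → shovhuffu.
Attach number dual -fup → shovhuffufup.
Apply epenthesis: shovhuffufup → shovohufofufup.
Nasal assimilation: no change.

shovohufofufup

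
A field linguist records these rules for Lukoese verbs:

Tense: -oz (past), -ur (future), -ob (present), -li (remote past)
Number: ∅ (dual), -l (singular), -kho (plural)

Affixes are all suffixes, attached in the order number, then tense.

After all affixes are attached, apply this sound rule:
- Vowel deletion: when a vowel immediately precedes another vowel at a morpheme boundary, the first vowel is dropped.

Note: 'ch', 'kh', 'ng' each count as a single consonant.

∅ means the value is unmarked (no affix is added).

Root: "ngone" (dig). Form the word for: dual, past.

number = dual: zero marking, form stays ngone.
Attach tense past -oz → ngoneoz.
Apply vowel deletion: ngoneoz → ngonoz.

ngonoz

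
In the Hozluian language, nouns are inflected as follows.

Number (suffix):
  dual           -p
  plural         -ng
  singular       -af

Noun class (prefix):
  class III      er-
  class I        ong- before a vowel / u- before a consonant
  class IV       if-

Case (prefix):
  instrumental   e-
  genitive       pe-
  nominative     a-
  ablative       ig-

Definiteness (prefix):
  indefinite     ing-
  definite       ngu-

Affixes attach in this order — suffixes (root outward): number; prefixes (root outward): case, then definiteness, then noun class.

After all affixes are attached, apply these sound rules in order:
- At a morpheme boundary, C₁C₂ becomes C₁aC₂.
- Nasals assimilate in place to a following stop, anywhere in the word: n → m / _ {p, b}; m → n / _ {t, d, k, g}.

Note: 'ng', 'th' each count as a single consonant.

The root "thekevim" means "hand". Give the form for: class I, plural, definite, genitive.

ungupethekevimang

Attach case genitive pe- → pethekevim.
Attach number plural -ng → pethekevimng.
Attach definiteness definite ngu- → ngupethekevimng.
Attach noun class class I u- (before consonant 'ng') → ungupethekevimng.
Apply epenthesis: ungupethekevimng → ungupethekevimang.
Nasal assimilation: no change.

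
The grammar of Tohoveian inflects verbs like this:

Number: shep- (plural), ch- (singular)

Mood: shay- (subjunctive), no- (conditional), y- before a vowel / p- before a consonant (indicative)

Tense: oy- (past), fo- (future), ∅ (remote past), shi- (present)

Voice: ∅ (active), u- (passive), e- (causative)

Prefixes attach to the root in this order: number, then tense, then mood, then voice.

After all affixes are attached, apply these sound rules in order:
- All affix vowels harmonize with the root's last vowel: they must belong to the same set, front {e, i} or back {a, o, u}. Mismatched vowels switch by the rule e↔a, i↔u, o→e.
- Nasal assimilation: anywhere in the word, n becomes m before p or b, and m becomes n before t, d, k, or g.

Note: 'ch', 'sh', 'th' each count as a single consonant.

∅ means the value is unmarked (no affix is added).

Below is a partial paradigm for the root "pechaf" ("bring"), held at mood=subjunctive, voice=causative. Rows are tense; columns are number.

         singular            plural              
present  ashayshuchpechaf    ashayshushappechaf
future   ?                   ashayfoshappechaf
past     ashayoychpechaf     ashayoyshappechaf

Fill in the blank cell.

Attach number singular ch- → chpechaf.
Attach tense future fo- → fochpechaf.
Attach mood subjunctive shay- → shayfochpechaf.
Attach voice causative e- → eshayfochpechaf.
Apply vowel harmony: eshayfochpechaf → ashayfochpechaf.
Nasal assimilation: no change.

ashayfochpechaf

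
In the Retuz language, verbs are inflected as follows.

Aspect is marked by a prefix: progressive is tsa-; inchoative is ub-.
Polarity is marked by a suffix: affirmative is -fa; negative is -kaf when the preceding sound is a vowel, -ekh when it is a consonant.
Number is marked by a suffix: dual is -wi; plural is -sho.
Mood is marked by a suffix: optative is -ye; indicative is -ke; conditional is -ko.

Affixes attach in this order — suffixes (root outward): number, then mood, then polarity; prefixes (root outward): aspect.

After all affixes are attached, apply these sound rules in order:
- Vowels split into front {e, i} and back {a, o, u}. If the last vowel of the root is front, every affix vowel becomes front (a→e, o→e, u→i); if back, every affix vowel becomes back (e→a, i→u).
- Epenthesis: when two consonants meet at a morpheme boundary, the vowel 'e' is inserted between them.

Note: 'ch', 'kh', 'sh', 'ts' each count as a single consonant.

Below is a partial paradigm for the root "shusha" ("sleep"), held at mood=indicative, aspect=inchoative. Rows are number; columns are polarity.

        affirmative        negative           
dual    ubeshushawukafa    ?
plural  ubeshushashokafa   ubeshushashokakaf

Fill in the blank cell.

ubeshushawukakaf

Attach number dual -wi → shushawi.
Attach mood indicative -ke → shushawike.
Attach polarity negative -kaf (after vowel 'e') → shushawikekaf.
Attach aspect inchoative ub- → ubshushawikekaf.
Apply vowel harmony: ubshushawikekaf → ubshushawukakaf.
Apply epenthesis: ubshushawukakaf → ubeshushawukakaf.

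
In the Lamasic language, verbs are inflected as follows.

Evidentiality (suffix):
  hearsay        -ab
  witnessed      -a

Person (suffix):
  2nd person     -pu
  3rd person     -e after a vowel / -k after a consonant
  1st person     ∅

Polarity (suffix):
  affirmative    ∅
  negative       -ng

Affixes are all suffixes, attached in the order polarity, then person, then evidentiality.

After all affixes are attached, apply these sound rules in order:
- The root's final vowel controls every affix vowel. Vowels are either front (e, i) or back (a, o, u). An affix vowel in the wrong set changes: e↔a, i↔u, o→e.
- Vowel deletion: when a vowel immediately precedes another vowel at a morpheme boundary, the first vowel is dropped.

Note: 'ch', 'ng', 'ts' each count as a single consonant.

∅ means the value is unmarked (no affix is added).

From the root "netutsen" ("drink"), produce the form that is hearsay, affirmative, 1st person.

netutseneb

polarity = affirmative: zero marking, form stays netutsen.
person = 1st person: zero marking, form stays netutsen.
Attach evidentiality hearsay -ab → netutsenab.
Apply vowel harmony: netutsenab → netutseneb.
Vowel deletion: no change.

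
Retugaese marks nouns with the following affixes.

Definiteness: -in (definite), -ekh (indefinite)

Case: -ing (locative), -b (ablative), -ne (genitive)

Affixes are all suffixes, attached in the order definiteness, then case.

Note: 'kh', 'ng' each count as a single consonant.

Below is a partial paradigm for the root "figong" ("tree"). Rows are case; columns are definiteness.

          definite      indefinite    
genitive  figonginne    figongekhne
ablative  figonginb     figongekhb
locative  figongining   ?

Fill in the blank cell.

Attach definiteness indefinite -ekh → figongekh.
Attach case locative -ing → figongekhing.

figongekhing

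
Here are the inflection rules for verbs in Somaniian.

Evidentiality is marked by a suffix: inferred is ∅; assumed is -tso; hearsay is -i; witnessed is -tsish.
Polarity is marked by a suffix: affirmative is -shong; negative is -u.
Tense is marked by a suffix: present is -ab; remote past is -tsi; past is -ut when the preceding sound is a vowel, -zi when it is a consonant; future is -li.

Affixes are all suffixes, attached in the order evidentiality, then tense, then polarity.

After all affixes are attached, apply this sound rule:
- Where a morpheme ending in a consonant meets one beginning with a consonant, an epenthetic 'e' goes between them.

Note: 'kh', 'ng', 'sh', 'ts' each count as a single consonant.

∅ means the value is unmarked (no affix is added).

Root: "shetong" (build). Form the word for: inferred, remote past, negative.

evidentiality = inferred: zero marking, form stays shetong.
Attach tense remote past -tsi → shetongtsi.
Attach polarity negative -u → shetongtsiu.
Apply epenthesis: shetongtsiu → shetongetsiu.

shetongetsiu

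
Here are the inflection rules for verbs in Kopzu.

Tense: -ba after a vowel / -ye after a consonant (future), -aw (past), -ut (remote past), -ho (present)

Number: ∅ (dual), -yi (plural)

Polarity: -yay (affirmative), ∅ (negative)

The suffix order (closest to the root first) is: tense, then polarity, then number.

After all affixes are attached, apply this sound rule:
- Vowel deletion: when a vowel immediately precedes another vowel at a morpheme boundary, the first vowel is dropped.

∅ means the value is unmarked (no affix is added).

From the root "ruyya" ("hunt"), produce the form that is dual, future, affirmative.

Attach tense future -ba (after vowel 'a') → ruyyaba.
Attach polarity affirmative -yay → ruyyabayay.
number = dual: zero marking, form stays ruyyabayay.
Vowel deletion: no change.

ruyyabayay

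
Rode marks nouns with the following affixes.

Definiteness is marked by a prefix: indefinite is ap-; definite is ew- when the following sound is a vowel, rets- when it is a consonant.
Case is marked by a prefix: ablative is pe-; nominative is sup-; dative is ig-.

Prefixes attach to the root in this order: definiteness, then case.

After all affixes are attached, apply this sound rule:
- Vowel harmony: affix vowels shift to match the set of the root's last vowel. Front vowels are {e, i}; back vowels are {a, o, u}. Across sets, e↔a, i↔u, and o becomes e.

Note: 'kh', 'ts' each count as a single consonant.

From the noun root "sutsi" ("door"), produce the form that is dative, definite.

igretssutsi

Attach definiteness definite rets- (before consonant 's') → retssutsi.
Attach case dative ig- → igretssutsi.
Vowel harmony: no change.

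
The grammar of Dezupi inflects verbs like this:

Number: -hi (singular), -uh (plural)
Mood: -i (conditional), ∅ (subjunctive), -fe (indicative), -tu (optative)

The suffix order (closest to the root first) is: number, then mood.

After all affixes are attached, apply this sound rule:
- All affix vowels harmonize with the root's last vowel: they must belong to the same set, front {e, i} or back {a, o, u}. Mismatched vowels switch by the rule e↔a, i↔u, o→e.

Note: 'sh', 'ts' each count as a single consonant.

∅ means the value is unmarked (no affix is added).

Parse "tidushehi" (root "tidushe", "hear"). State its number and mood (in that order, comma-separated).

Segment: tidushe-hi.
number: -hi → singular.
mood: ∅ → subjunctive.

singular, subjunctive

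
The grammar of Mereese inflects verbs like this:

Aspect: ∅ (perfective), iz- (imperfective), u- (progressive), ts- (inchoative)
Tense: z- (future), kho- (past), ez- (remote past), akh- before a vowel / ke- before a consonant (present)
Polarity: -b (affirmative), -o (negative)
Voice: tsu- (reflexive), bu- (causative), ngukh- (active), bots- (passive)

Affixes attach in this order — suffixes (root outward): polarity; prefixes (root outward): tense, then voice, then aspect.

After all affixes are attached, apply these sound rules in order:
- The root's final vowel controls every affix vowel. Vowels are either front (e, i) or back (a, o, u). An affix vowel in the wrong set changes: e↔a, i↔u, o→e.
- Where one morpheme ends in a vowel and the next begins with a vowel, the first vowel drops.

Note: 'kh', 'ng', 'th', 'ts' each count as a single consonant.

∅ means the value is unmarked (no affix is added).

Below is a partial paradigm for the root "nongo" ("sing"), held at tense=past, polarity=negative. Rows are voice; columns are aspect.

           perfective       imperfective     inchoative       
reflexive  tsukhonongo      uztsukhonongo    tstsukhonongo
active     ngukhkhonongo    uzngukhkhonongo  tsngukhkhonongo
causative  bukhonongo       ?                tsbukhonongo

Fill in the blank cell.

Attach tense past kho- → khonongo.
Attach voice causative bu- → bukhonongo.
Attach polarity negative -o → bukhonongoo.
Attach aspect imperfective iz- → izbukhonongoo.
Apply vowel harmony: izbukhonongoo → uzbukhonongoo.
Apply vowel deletion: uzbukhonongoo → uzbukhonongo.

uzbukhonongo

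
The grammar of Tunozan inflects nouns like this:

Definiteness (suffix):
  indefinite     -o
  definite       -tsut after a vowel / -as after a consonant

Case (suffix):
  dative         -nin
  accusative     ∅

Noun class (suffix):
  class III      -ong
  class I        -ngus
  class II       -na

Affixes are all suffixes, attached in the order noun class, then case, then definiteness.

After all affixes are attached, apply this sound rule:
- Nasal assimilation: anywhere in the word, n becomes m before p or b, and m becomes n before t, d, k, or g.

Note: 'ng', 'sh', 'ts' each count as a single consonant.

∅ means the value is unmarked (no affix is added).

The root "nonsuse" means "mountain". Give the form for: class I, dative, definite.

nonsusengusninas

Attach noun class class I -ngus → nonsusengus.
Attach case dative -nin → nonsusengusnin.
Attach definiteness definite -as (after consonant 'n') → nonsusengusninas.
Nasal assimilation: no change.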